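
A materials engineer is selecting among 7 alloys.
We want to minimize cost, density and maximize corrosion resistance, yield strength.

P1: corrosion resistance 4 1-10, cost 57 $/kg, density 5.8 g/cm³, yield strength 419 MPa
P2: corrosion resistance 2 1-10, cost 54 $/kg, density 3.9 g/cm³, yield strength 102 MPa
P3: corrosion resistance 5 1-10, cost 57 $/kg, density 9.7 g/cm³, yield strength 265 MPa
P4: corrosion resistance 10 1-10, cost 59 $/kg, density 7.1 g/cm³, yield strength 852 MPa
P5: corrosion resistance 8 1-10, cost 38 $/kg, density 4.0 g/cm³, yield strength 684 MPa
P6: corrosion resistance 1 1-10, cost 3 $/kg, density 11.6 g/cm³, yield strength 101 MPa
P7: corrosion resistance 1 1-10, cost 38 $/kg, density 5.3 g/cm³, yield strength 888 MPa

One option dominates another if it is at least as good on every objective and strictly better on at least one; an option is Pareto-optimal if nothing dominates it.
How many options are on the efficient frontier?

5

P1: dominated by P5 (corrosion resistance 8≥4, cost 38≤57, density 4.0≤5.8, yield strength 684≥419).
P2: not dominated (best density).
P3: dominated by P5 (corrosion resistance 8≥5, cost 38≤57, density 4.0≤9.7, yield strength 684≥265).
P4: not dominated (best corrosion resistance).
P5: not dominated.
P6: not dominated (best cost).
P7: not dominated (best yield strength).
Pareto-optimal: P2, P4, P5, P6, P7 → 5.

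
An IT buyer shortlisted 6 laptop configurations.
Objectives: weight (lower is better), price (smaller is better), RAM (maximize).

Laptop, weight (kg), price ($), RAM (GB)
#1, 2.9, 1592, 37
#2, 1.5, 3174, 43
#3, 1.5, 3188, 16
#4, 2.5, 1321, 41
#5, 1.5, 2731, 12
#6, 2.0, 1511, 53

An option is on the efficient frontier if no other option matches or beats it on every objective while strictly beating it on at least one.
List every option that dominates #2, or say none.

none

#1: worse on weight (2.9 vs 1.5).
#3: worse on price (3188 vs 3174).
#4: worse on weight (2.5 vs 1.5).
#5: worse on RAM (12 vs 43).
#6: worse on weight (2.0 vs 1.5).
No option dominates #2.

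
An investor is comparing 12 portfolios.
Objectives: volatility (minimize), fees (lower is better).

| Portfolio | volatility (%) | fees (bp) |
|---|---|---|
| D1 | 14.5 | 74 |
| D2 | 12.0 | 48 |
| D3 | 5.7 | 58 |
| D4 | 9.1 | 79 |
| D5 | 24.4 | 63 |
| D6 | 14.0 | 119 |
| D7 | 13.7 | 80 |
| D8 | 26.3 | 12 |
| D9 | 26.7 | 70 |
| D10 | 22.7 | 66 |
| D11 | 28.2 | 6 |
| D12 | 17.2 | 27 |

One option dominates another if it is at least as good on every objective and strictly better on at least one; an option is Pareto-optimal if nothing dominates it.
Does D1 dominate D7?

D1 vs D7: D1 is worse on volatility (14.5 vs 13.7), so it does not dominate D7.

No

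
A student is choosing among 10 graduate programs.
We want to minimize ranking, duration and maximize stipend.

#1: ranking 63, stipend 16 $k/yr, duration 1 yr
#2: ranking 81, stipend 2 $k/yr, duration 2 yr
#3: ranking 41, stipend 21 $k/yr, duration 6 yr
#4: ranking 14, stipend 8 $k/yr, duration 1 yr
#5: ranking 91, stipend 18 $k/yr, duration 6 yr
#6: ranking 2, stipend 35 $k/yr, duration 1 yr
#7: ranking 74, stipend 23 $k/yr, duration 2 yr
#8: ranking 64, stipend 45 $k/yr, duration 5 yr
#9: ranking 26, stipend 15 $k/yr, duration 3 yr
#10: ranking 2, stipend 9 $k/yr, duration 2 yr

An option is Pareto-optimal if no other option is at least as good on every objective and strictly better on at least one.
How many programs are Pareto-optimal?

2

#1: dominated by #6 (ranking 2≤63, stipend 35≥16, duration 1≤1).
#2: dominated by #1 (ranking 63≤81, stipend 16≥2, duration 1≤2).
#3: dominated by #6 (ranking 2≤41, stipend 35≥21, duration 1≤6).
#4: dominated by #6 (ranking 2≤14, stipend 35≥8, duration 1≤1).
#5: dominated by #3 (ranking 41≤91, stipend 21≥18, duration 6≤6).
#6: not dominated.
#7: dominated by #6 (ranking 2≤74, stipend 35≥23, duration 1≤2).
#8: not dominated (best stipend).
#9: dominated by #6 (ranking 2≤26, stipend 35≥15, duration 1≤3).
#10: dominated by #6 (ranking 2≤2, stipend 35≥9, duration 1≤2).
Pareto-optimal: #6, #8 → 2.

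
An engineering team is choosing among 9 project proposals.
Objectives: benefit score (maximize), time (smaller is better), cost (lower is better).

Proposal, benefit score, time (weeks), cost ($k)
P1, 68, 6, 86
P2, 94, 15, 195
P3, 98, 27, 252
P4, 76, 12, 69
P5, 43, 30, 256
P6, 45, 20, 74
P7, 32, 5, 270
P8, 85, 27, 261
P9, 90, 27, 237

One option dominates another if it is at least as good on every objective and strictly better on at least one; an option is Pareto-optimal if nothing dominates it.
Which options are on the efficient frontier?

P1: not dominated.
P2: not dominated.
P3: not dominated (best benefit score).
P4: not dominated (best cost).
P5: dominated by P1 (benefit score 68≥43, time 6≤30, cost 86≤256).
P6: dominated by P4 (benefit score 76≥45, time 12≤20, cost 69≤74).
P7: not dominated (best time).
P8: dominated by P2 (benefit score 94≥85, time 15≤27, cost 195≤261).
P9: dominated by P2 (benefit score 94≥90, time 15≤27, cost 195≤237).

P1, P2, P3, P4, P7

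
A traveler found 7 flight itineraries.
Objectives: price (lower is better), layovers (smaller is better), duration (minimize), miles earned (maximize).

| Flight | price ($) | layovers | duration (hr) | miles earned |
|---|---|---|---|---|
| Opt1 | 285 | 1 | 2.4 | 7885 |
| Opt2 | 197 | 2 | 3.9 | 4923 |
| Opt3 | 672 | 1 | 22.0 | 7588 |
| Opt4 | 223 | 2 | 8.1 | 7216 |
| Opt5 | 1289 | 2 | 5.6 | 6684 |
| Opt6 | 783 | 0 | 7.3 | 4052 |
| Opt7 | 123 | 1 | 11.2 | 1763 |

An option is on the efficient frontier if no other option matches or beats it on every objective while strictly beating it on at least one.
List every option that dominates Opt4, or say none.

none

Opt1: worse on price (285 vs 223).
Opt2: worse on miles earned (4923 vs 7216).
Opt3: worse on price (672 vs 223).
Opt5: worse on price (1289 vs 223).
Opt6: worse on price (783 vs 223).
Opt7: worse on duration (11.2 vs 8.1).
No option dominates Opt4.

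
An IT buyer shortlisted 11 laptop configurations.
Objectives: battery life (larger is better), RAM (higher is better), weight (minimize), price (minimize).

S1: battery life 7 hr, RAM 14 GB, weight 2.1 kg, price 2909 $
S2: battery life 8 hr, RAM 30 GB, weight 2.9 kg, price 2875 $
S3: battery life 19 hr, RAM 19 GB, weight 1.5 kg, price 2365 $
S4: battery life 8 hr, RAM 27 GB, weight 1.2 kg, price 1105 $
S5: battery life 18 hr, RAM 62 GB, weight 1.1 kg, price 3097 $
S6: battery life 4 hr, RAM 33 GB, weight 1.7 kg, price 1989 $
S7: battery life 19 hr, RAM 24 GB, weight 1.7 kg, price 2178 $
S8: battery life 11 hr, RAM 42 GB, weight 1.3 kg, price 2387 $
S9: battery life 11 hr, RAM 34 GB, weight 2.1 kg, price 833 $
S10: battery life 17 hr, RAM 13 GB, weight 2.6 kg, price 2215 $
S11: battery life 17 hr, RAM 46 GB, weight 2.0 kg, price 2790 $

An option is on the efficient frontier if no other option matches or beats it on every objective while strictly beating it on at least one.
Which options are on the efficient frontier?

S1: dominated by S3 (battery life 19≥7, RAM 19≥14, weight 1.5≤2.1, price 2365≤2909).
S2: dominated by S8 (battery life 11≥8, RAM 42≥30, weight 1.3≤2.9, price 2387≤2875).
S3: not dominated.
S4: not dominated.
S5: not dominated (best RAM).
S6: not dominated.
S7: not dominated.
S8: not dominated.
S9: not dominated (best price).
S10: dominated by S7 (battery life 19≥17, RAM 24≥13, weight 1.7≤2.6, price 2178≤2215).
S11: not dominated.

S3, S4, S5, S6, S7, S8, S9, S11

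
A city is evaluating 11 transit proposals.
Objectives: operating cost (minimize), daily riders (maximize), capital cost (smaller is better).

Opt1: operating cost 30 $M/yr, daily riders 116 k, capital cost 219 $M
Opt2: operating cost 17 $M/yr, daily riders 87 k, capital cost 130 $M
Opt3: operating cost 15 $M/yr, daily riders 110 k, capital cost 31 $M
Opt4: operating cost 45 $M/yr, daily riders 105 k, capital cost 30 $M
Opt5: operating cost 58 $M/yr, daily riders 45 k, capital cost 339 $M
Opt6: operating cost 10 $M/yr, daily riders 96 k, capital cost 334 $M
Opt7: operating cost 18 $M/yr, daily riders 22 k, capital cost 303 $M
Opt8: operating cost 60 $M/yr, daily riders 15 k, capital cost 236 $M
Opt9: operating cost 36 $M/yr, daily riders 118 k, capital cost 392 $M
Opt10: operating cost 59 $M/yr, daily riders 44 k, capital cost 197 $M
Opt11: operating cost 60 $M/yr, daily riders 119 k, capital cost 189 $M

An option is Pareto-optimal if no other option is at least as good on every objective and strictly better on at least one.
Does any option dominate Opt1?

Opt2: worse on daily riders (87 vs 116).
Opt3: worse on daily riders (110 vs 116).
Opt4: worse on operating cost (45 vs 30).
Opt5: worse on operating cost (58 vs 30).
Opt6: worse on daily riders (96 vs 116).
Opt7: worse on daily riders (22 vs 116).
Opt8: worse on operating cost (60 vs 30).
Opt9: worse on operating cost (36 vs 30).
Opt10: worse on operating cost (59 vs 30).
Opt11: worse on operating cost (60 vs 30).
No option is at least as good as Opt1 on every objective and strictly better on one.

No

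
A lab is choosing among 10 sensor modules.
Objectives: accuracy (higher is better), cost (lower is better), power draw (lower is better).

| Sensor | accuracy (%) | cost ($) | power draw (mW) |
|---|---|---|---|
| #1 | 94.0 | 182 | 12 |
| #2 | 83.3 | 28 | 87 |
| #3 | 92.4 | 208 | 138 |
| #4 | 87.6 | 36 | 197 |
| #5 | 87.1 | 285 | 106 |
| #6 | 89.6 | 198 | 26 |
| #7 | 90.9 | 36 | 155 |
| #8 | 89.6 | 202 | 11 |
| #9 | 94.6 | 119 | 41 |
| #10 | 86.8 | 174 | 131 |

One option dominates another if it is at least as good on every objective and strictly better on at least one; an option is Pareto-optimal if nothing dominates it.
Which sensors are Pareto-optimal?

#1: not dominated.
#2: not dominated (best cost).
#3: dominated by #1 (accuracy 94.0≥92.4, cost 182≤208, power draw 12≤138).
#4: dominated by #7 (accuracy 90.9≥87.6, cost 36≤36, power draw 155≤197).
#5: dominated by #1 (accuracy 94.0≥87.1, cost 182≤285, power draw 12≤106).
#6: dominated by #1 (accuracy 94.0≥89.6, cost 182≤198, power draw 12≤26).
#7: not dominated.
#8: not dominated (best power draw).
#9: not dominated (best accuracy).
#10: dominated by #9 (accuracy 94.6≥86.8, cost 119≤174, power draw 41≤131).

#1, #2, #7, #8, #9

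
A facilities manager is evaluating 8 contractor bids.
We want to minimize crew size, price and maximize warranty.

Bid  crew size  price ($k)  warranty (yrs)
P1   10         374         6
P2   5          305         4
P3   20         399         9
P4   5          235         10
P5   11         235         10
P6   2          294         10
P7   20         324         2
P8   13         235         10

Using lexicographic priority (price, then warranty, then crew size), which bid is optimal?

P4

First minimize price: best is 235, kept {P4, P5, P8}.
Then maximize warranty: best is 10, kept {P4, P5, P8}.
Then minimize crew size: best is 5, kept {P4}.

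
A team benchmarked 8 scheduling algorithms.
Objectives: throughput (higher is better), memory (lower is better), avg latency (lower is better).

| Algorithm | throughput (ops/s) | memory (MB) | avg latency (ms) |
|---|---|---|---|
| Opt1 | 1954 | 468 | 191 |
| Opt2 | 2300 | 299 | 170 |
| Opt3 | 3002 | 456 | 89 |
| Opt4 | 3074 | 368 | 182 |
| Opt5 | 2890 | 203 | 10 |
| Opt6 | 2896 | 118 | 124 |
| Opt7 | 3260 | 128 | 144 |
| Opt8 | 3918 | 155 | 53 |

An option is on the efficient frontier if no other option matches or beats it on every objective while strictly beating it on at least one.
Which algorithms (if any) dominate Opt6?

none

Opt1: worse on throughput (1954 vs 2896).
Opt2: worse on throughput (2300 vs 2896).
Opt3: worse on memory (456 vs 118).
Opt4: worse on memory (368 vs 118).
Opt5: worse on throughput (2890 vs 2896).
Opt7: worse on memory (128 vs 118).
Opt8: worse on memory (155 vs 118).
No option dominates Opt6.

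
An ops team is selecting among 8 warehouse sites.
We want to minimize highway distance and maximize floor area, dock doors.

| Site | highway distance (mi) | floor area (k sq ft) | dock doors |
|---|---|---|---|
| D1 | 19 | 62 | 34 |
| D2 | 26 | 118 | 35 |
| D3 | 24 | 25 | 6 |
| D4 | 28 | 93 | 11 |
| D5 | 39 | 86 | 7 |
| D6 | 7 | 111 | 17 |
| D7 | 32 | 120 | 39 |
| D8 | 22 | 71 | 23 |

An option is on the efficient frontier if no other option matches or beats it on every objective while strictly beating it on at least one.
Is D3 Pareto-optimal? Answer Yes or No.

No

D1 vs D3: highway distance 19≤24, floor area 62≥25, dock doors 34≥6 — D1 is at least as good on every objective and strictly better on at least one, so D1 dominates D3.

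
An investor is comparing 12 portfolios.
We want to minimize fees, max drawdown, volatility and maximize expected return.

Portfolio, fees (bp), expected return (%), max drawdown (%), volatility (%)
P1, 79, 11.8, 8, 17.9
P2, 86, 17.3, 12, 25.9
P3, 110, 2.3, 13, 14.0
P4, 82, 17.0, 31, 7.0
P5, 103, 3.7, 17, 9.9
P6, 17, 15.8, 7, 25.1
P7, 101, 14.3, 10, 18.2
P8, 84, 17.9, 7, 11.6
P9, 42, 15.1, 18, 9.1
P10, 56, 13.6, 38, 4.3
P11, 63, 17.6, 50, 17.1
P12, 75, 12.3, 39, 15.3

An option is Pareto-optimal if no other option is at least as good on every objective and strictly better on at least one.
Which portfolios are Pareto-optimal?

P1, P4, P5, P6, P8, P9, P10, P11

P1: not dominated.
P2: dominated by P8 (fees 84≤86, expected return 17.9≥17.3, max drawdown 7≤12, volatility 11.6≤25.9).
P3: dominated by P8 (fees 84≤110, expected return 17.9≥2.3, max drawdown 7≤13, volatility 11.6≤14.0).
P4: not dominated.
P5: not dominated.
P6: not dominated (best fees).
P7: dominated by P8 (fees 84≤101, expected return 17.9≥14.3, max drawdown 7≤10, volatility 11.6≤18.2).
P8: not dominated (best expected return).
P9: not dominated.
P10: not dominated (best volatility).
P11: not dominated.
P12: dominated by P9 (fees 42≤75, expected return 15.1≥12.3, max drawdown 18≤39, volatility 9.1≤15.3).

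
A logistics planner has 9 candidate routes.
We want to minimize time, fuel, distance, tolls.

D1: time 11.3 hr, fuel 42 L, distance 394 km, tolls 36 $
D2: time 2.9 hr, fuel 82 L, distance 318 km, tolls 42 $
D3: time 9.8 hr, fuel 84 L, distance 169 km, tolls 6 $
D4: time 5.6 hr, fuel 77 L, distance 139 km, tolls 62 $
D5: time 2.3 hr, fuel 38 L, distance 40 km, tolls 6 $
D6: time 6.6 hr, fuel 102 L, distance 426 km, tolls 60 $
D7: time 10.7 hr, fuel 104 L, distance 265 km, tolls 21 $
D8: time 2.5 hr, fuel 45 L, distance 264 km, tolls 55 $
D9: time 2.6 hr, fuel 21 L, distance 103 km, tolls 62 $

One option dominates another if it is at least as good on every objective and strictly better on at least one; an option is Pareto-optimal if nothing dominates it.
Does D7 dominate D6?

No

D7 vs D6: D7 is worse on time (10.7 vs 6.6), so it does not dominate D6.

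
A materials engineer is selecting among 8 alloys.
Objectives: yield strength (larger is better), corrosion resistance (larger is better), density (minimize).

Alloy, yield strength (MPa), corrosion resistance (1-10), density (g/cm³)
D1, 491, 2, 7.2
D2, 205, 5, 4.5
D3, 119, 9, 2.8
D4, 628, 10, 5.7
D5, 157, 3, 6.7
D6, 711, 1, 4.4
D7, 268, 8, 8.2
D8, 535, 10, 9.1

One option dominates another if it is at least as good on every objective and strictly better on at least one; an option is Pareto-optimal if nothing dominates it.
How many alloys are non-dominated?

D1: dominated by D4 (yield strength 628≥491, corrosion resistance 10≥2, density 5.7≤7.2).
D2: not dominated.
D3: not dominated (best density).
D4: not dominated.
D5: dominated by D2 (yield strength 205≥157, corrosion resistance 5≥3, density 4.5≤6.7).
D6: not dominated (best yield strength).
D7: dominated by D4 (yield strength 628≥268, corrosion resistance 10≥8, density 5.7≤8.2).
D8: dominated by D4 (yield strength 628≥535, corrosion resistance 10≥10, density 5.7≤9.1).
Pareto-optimal: D2, D3, D4, D6 → 4.

4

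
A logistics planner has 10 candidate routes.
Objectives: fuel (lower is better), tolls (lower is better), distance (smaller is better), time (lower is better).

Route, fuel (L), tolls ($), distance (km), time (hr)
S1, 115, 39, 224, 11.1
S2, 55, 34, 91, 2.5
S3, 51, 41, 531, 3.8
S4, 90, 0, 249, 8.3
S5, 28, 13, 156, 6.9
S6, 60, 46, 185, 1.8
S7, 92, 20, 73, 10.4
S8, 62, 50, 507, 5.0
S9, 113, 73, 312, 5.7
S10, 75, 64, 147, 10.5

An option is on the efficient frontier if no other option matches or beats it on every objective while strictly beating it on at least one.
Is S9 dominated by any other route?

Yes

S2 vs S9: fuel 55≤113, tolls 34≤73, distance 91≤312, time 2.5≤5.7 — S2 is at least as good on every objective and strictly better on at least one, so S2 dominates S9.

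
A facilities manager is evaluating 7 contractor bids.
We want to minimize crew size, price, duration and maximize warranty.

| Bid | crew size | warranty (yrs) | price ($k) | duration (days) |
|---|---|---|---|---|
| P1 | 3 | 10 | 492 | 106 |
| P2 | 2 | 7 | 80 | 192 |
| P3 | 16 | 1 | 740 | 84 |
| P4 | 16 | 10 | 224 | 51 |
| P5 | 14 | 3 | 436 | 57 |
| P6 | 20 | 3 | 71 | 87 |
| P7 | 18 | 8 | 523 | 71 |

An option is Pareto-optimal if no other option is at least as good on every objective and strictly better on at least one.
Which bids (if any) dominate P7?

P4

P4: crew size 16≤18, warranty 10≥8, price 224≤523, duration 51≤71 — dominates P7.
Others (P1, P2, P3, P5, P6) are each worse than P7 on at least one objective.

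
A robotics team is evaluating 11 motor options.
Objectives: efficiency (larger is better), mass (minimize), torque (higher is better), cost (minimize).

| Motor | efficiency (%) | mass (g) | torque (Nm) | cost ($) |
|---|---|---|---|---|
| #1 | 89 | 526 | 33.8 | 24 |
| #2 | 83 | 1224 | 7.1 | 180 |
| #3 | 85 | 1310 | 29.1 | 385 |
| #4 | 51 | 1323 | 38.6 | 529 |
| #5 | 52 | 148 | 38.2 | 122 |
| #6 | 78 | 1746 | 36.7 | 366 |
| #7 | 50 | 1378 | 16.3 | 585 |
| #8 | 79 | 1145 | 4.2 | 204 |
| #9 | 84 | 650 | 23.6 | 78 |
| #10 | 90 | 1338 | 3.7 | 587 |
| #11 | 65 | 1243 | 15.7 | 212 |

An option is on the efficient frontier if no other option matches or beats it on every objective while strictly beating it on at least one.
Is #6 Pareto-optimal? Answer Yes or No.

Yes

#1: worse on torque (33.8 vs 36.7).
#2: worse on torque (7.1 vs 36.7).
#3: worse on torque (29.1 vs 36.7).
#4: worse on efficiency (51 vs 78).
#5: worse on efficiency (52 vs 78).
#7: worse on efficiency (50 vs 78).
#8: worse on torque (4.2 vs 36.7).
#9: worse on torque (23.6 vs 36.7).
#10: worse on torque (3.7 vs 36.7).
#11: worse on efficiency (65 vs 78).
No option is at least as good as #6 on every objective and strictly better on one.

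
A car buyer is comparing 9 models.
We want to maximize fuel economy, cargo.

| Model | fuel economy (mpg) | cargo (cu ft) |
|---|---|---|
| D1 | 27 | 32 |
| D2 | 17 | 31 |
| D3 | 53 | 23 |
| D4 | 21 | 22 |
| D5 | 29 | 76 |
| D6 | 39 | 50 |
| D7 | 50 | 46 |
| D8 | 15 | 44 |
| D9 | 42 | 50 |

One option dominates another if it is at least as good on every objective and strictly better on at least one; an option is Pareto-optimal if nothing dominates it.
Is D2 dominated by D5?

Yes

D5 vs D2: fuel economy 29≥17, cargo 76≥31 — D5 is at least as good on every objective with at least one strict improvement.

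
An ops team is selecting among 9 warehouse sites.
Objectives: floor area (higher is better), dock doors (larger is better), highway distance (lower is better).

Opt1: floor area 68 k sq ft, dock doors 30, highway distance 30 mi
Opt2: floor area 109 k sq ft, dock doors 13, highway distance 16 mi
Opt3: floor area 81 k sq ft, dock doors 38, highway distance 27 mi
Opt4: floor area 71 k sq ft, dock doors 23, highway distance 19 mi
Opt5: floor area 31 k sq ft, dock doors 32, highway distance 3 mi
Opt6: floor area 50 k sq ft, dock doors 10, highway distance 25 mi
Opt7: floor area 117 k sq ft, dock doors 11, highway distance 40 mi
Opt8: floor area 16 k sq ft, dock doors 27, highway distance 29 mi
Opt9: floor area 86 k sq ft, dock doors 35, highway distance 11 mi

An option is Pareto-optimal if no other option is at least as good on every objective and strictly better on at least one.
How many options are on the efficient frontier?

5

Opt1: dominated by Opt3 (floor area 81≥68, dock doors 38≥30, highway distance 27≤30).
Opt2: not dominated.
Opt3: not dominated (best dock doors).
Opt4: dominated by Opt9 (floor area 86≥71, dock doors 35≥23, highway distance 11≤19).
Opt5: not dominated (best highway distance).
Opt6: dominated by Opt2 (floor area 109≥50, dock doors 13≥10, highway distance 16≤25).
Opt7: not dominated (best floor area).
Opt8: dominated by Opt3 (floor area 81≥16, dock doors 38≥27, highway distance 27≤29).
Opt9: not dominated.
Pareto-optimal: Opt2, Opt3, Opt5, Opt7, Opt9 → 5.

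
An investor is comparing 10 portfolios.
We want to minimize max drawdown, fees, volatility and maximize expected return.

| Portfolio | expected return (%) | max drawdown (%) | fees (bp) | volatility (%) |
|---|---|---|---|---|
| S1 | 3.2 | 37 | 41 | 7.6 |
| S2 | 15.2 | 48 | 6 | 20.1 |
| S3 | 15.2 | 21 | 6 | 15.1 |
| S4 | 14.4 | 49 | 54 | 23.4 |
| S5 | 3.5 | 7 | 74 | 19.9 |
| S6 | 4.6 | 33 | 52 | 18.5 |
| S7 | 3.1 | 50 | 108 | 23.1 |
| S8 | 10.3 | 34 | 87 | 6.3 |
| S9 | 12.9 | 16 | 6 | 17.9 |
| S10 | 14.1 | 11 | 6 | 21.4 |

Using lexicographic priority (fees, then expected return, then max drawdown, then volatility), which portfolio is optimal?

S3

First minimize fees: best is 6, kept {S2, S3, S9, S10}.
Then maximize expected return: best is 15.2, kept {S2, S3}.
Then minimize max drawdown: best is 21, kept {S3}.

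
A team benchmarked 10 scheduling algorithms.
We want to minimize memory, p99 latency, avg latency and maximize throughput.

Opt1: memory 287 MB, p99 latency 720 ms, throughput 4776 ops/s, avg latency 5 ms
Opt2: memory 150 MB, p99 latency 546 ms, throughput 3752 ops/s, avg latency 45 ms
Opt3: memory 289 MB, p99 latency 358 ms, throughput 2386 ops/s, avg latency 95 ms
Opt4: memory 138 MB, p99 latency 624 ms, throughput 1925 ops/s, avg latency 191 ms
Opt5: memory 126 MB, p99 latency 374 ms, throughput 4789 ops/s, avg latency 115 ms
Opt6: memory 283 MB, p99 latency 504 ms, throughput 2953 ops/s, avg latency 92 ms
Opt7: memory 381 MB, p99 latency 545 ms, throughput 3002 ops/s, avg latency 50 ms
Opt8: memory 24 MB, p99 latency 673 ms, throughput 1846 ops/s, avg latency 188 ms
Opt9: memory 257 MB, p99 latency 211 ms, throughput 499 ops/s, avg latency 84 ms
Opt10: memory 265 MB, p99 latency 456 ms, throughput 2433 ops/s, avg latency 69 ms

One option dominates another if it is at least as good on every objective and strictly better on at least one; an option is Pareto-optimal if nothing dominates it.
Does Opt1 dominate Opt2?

No

Opt1 vs Opt2: Opt1 is worse on memory (287 vs 150), so it does not dominate Opt2.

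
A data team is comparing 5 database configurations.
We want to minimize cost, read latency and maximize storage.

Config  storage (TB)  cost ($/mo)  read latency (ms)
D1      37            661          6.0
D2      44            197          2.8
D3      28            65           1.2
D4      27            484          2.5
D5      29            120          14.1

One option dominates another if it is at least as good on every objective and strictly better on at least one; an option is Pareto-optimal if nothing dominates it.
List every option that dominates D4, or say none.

D3: storage 28≥27, cost 65≤484, read latency 1.2≤2.5 — dominates D4.
Others (D1, D2, D5) are each worse than D4 on at least one objective.

D3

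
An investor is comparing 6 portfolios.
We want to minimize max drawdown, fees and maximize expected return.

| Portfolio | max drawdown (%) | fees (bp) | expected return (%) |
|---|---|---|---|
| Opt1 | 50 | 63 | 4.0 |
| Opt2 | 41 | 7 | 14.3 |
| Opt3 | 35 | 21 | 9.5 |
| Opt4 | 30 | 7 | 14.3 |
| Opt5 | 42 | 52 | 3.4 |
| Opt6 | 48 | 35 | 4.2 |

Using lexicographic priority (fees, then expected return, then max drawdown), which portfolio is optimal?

Opt4

First minimize fees: best is 7, kept {Opt2, Opt4}.
Then maximize expected return: best is 14.3, kept {Opt2, Opt4}.
Then minimize max drawdown: best is 30, kept {Opt4}.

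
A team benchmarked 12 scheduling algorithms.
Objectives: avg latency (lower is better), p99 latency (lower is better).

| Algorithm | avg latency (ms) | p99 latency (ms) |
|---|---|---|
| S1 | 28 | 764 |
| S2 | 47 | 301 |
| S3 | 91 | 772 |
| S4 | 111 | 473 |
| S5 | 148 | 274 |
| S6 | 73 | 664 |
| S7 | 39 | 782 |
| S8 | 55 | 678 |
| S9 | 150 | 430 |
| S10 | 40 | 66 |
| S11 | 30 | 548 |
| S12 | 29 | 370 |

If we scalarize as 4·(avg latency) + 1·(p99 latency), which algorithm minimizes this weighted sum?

S1: 4·28 + 1·764 = 876
S2: 4·47 + 1·301 = 489
S3: 4·91 + 1·772 = 1136
S4: 4·111 + 1·473 = 917
S5: 4·148 + 1·274 = 866
S6: 4·73 + 1·664 = 956
S7: 4·39 + 1·782 = 938
S8: 4·55 + 1·678 = 898
S9: 4·150 + 1·430 = 1030
S10: 4·40 + 1·66 = 226
S11: 4·30 + 1·548 = 668
S12: 4·29 + 1·370 = 486
Lowest: S10 at 226.

S10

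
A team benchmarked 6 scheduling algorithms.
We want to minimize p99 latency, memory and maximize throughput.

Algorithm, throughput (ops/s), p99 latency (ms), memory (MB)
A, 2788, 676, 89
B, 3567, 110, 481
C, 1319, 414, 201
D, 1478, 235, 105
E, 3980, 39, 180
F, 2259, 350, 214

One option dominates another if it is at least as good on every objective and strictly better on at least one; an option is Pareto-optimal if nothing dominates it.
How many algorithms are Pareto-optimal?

A: not dominated (best memory).
B: dominated by E (throughput 3980≥3567, p99 latency 39≤110, memory 180≤481).
C: dominated by D (throughput 1478≥1319, p99 latency 235≤414, memory 105≤201).
D: not dominated.
E: not dominated (best throughput).
F: dominated by E (throughput 3980≥2259, p99 latency 39≤350, memory 180≤214).
Pareto-optimal: A, D, E → 3.

3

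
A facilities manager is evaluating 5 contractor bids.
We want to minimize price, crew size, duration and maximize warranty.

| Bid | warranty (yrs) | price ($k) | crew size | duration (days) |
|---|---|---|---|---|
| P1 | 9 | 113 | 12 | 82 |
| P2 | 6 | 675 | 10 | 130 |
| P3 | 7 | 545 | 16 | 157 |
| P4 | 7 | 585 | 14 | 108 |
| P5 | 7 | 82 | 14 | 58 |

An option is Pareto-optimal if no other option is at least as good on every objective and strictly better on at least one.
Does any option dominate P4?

Yes

P1 vs P4: warranty 9≥7, price 113≤585, crew size 12≤14, duration 82≤108 — P1 is at least as good on every objective and strictly better on at least one, so P1 dominates P4.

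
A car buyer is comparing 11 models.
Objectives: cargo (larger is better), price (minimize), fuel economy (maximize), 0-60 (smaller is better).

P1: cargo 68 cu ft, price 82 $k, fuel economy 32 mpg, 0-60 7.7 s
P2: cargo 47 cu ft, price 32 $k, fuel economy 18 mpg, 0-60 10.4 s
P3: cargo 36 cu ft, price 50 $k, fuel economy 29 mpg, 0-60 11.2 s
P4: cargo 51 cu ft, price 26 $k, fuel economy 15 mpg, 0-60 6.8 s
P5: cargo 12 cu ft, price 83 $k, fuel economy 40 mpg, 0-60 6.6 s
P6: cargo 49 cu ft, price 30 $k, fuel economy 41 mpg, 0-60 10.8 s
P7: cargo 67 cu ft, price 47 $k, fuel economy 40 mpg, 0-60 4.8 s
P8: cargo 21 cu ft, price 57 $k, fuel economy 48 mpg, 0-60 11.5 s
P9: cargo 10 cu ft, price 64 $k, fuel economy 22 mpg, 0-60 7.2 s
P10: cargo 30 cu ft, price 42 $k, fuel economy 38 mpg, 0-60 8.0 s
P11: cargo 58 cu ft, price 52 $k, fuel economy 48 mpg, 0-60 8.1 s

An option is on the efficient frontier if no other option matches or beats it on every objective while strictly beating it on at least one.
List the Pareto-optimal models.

P1: not dominated (best cargo).
P2: not dominated.
P3: dominated by P6 (cargo 49≥36, price 30≤50, fuel economy 41≥29, 0-60 10.8≤11.2).
P4: not dominated (best price).
P5: dominated by P7 (cargo 67≥12, price 47≤83, fuel economy 40≥40, 0-60 4.8≤6.6).
P6: not dominated.
P7: not dominated (best 0-60).
P8: dominated by P11 (cargo 58≥21, price 52≤57, fuel economy 48≥48, 0-60 8.1≤11.5).
P9: dominated by P7 (cargo 67≥10, price 47≤64, fuel economy 40≥22, 0-60 4.8≤7.2).
P10: not dominated.
P11: not dominated.

P1, P2, P4, P6, P7, P10, P11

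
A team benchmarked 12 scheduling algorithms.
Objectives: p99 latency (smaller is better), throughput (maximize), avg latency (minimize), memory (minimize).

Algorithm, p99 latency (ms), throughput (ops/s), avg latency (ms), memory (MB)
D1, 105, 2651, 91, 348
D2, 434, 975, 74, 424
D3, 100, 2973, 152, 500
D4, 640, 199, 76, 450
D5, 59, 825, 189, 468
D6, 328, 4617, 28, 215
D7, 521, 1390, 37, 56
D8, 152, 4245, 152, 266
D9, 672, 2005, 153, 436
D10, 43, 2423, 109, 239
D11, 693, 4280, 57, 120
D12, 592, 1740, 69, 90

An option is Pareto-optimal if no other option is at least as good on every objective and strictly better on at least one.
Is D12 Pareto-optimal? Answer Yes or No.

D1: worse on avg latency (91 vs 69).
D2: worse on throughput (975 vs 1740).
D3: worse on avg latency (152 vs 69).
D4: worse on p99 latency (640 vs 592).
D5: worse on throughput (825 vs 1740).
D6: worse on memory (215 vs 90).
D7: worse on throughput (1390 vs 1740).
D8: worse on avg latency (152 vs 69).
D9: worse on p99 latency (672 vs 592).
D10: worse on avg latency (109 vs 69).
D11: worse on p99 latency (693 vs 592).
No option is at least as good as D12 on every objective and strictly better on one.

Yes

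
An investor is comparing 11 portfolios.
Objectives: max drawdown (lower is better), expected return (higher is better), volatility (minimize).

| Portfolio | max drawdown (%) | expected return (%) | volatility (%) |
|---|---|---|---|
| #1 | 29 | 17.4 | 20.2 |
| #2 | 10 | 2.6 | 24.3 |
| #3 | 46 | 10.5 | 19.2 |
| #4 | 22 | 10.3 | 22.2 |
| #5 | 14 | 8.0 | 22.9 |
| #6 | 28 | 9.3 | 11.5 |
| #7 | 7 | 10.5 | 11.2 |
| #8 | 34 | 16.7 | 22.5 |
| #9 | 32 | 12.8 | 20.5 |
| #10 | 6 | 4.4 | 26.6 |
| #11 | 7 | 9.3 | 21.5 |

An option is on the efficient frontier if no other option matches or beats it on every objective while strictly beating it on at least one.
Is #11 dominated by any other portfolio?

Yes

#7 vs #11: max drawdown 7≤7, expected return 10.5≥9.3, volatility 11.2≤21.5 — #7 is at least as good on every objective and strictly better on at least one, so #7 dominates #11.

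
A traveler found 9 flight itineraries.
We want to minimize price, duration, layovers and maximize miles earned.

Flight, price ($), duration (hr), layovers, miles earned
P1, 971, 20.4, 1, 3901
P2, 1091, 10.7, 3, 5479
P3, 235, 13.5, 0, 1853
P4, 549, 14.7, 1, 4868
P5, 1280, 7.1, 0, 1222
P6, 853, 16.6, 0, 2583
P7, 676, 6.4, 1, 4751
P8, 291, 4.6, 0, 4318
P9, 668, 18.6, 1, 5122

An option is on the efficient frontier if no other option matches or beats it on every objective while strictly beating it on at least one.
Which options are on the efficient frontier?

P1: dominated by P4 (price 549≤971, duration 14.7≤20.4, layovers 1≤1, miles earned 4868≥3901).
P2: not dominated (best miles earned).
P3: not dominated (best price).
P4: not dominated.
P5: dominated by P8 (price 291≤1280, duration 4.6≤7.1, layovers 0≤0, miles earned 4318≥1222).
P6: dominated by P8 (price 291≤853, duration 4.6≤16.6, layovers 0≤0, miles earned 4318≥2583).
P7: not dominated.
P8: not dominated (best duration).
P9: not dominated.

P2, P3, P4, P7, P8, P9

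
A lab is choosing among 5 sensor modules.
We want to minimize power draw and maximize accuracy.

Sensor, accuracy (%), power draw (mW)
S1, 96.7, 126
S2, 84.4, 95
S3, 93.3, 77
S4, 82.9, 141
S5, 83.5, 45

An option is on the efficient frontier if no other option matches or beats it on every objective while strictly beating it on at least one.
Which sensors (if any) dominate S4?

S1, S2, S3, S5

S1: accuracy 96.7≥82.9, power draw 126≤141 — dominates S4.
S2: accuracy 84.4≥82.9, power draw 95≤141 — dominates S4.
S3: accuracy 93.3≥82.9, power draw 77≤141 — dominates S4.
S5: accuracy 83.5≥82.9, power draw 45≤141 — dominates S4.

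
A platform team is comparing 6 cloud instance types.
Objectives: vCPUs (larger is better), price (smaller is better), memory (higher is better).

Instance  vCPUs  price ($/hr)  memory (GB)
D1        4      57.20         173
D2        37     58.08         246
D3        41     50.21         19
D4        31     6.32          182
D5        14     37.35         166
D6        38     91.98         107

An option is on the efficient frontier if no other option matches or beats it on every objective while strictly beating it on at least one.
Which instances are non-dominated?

D2, D3, D4, D6

D1: dominated by D4 (vCPUs 31≥4, price 6.32≤57.20, memory 182≥173).
D2: not dominated (best memory).
D3: not dominated (best vCPUs).
D4: not dominated (best price).
D5: dominated by D4 (vCPUs 31≥14, price 6.32≤37.35, memory 182≥166).
D6: not dominated.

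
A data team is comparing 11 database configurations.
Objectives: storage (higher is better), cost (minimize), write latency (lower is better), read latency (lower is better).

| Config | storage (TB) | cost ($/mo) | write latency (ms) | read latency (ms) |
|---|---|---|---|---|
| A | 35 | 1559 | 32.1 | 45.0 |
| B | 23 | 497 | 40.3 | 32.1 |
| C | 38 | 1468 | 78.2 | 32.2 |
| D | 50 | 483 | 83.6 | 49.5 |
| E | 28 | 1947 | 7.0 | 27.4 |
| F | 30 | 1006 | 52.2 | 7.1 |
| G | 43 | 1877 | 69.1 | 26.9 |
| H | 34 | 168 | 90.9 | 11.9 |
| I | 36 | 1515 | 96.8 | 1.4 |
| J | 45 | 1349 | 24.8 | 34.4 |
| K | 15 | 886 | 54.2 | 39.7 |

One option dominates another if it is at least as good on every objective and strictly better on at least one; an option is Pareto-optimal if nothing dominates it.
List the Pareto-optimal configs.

A: dominated by J (storage 45≥35, cost 1349≤1559, write latency 24.8≤32.1, read latency 34.4≤45.0).
B: not dominated.
C: not dominated.
D: not dominated (best storage).
E: not dominated (best write latency).
F: not dominated.
G: not dominated.
H: not dominated (best cost).
I: not dominated (best read latency).
J: not dominated.
K: dominated by B (storage 23≥15, cost 497≤886, write latency 40.3≤54.2, read latency 32.1≤39.7).

B, C, D, E, F, G, H, I, J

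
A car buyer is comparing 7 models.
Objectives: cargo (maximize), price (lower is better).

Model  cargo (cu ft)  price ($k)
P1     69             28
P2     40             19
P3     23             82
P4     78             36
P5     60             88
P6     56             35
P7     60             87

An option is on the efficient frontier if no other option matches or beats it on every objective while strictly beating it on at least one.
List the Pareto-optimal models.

P1: not dominated.
P2: not dominated (best price).
P3: dominated by P1 (cargo 69≥23, price 28≤82).
P4: not dominated (best cargo).
P5: dominated by P1 (cargo 69≥60, price 28≤88).
P6: dominated by P1 (cargo 69≥56, price 28≤35).
P7: dominated by P1 (cargo 69≥60, price 28≤87).

P1, P2, P4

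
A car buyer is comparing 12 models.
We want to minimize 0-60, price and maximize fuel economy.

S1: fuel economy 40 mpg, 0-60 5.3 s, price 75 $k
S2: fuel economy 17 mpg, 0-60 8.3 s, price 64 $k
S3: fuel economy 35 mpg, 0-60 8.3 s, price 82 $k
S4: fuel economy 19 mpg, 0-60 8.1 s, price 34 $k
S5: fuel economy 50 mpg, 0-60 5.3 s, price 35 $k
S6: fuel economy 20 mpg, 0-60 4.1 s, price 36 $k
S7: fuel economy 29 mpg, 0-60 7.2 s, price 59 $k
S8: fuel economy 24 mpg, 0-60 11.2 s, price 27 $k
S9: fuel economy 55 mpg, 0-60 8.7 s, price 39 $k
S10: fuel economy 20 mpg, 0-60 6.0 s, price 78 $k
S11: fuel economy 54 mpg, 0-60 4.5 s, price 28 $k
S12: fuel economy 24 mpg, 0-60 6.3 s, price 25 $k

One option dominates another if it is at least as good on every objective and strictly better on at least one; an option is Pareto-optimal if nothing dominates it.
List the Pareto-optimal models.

S6, S9, S11, S12

S1: dominated by S5 (fuel economy 50≥40, 0-60 5.3≤5.3, price 35≤75).
S2: dominated by S4 (fuel economy 19≥17, 0-60 8.1≤8.3, price 34≤64).
S3: dominated by S1 (fuel economy 40≥35, 0-60 5.3≤8.3, price 75≤82).
S4: dominated by S11 (fuel economy 54≥19, 0-60 4.5≤8.1, price 28≤34).
S5: dominated by S11 (fuel economy 54≥50, 0-60 4.5≤5.3, price 28≤35).
S6: not dominated (best 0-60).
S7: dominated by S5 (fuel economy 50≥29, 0-60 5.3≤7.2, price 35≤59).
S8: dominated by S12 (fuel economy 24≥24, 0-60 6.3≤11.2, price 25≤27).
S9: not dominated (best fuel economy).
S10: dominated by S1 (fuel economy 40≥20, 0-60 5.3≤6.0, price 75≤78).
S11: not dominated.
S12: not dominated (best price).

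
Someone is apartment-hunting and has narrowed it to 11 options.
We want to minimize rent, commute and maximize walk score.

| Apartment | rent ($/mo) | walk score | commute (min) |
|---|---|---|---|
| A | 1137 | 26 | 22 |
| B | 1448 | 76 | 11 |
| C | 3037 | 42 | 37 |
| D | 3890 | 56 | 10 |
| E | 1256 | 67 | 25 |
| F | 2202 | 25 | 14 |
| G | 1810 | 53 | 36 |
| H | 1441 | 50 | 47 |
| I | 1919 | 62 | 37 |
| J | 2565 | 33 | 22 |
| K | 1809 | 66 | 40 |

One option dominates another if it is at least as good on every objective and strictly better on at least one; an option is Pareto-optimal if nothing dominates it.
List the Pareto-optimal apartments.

A, B, D, E

A: not dominated (best rent).
B: not dominated (best walk score).
C: dominated by B (rent 1448≤3037, walk score 76≥42, commute 11≤37).
D: not dominated (best commute).
E: not dominated.
F: dominated by B (rent 1448≤2202, walk score 76≥25, commute 11≤14).
G: dominated by B (rent 1448≤1810, walk score 76≥53, commute 11≤36).
H: dominated by E (rent 1256≤1441, walk score 67≥50, commute 25≤47).
I: dominated by B (rent 1448≤1919, walk score 76≥62, commute 11≤37).
J: dominated by B (rent 1448≤2565, walk score 76≥33, commute 11≤22).
K: dominated by B (rent 1448≤1809, walk score 76≥66, commute 11≤40).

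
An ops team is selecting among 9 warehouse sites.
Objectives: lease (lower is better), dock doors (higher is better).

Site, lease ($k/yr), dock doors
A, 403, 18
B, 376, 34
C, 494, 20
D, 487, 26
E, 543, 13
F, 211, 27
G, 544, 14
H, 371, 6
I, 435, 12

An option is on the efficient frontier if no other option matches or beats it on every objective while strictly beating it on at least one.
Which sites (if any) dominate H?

F: lease 211≤371, dock doors 27≥6 — dominates H.
Others (A, B, C, D, E, G, I) are each worse than H on at least one objective.

F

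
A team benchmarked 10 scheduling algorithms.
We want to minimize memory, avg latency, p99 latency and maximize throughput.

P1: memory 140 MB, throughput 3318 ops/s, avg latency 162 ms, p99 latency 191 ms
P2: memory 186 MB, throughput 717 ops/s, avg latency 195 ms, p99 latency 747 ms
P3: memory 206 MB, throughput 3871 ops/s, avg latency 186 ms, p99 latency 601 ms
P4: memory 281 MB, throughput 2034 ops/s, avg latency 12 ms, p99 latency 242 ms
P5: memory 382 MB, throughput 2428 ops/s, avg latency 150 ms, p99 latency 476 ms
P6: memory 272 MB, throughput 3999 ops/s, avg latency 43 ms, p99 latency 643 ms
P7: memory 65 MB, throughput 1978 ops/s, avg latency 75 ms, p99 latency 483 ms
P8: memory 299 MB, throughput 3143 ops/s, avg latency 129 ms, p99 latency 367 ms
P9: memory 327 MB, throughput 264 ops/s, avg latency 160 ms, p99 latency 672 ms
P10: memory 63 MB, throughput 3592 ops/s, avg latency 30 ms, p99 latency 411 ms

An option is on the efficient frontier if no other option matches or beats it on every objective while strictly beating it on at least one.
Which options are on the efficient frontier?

P1: not dominated (best p99 latency).
P2: dominated by P1 (memory 140≤186, throughput 3318≥717, avg latency 162≤195, p99 latency 191≤747).
P3: not dominated.
P4: not dominated (best avg latency).
P5: dominated by P8 (memory 299≤382, throughput 3143≥2428, avg latency 129≤150, p99 latency 367≤476).
P6: not dominated (best throughput).
P7: dominated by P10 (memory 63≤65, throughput 3592≥1978, avg latency 30≤75, p99 latency 411≤483).
P8: not dominated.
P9: dominated by P4 (memory 281≤327, throughput 2034≥264, avg latency 12≤160, p99 latency 242≤672).
P10: not dominated (best memory).

P1, P3, P4, P6, P8, P10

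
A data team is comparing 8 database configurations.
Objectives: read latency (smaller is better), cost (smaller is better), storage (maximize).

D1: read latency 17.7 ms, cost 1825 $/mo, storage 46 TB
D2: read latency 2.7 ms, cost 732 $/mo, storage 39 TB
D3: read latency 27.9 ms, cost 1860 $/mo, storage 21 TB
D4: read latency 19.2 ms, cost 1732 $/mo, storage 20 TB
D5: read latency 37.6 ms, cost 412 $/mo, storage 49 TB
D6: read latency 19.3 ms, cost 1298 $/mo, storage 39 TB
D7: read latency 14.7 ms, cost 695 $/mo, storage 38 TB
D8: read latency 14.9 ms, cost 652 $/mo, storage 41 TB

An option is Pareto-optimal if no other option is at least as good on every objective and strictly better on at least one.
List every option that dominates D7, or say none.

D1: worse on read latency (17.7 vs 14.7).
D2: worse on cost (732 vs 695).
D3: worse on read latency (27.9 vs 14.7).
D4: worse on read latency (19.2 vs 14.7).
D5: worse on read latency (37.6 vs 14.7).
D6: worse on read latency (19.3 vs 14.7).
D8: worse on read latency (14.9 vs 14.7).
No option dominates D7.

none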